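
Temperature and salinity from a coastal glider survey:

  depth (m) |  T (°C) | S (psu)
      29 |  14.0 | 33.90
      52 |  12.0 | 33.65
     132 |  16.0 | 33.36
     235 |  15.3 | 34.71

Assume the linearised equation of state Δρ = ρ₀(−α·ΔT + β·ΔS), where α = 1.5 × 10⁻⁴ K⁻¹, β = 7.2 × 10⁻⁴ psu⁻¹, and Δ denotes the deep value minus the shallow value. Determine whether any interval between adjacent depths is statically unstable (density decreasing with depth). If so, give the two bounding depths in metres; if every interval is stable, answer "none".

52–132 m

Evaluate Δρ/ρ₀ = −αΔT + βΔS across each adjacent pair:
  29–52 m: −αΔT+βΔS = −(1.5 × 10⁻⁴)(-2.0)+(7.2 × 10⁻⁴)(-0.25) = 1.2 × 10⁻⁴ → stable
  52–132 m: −αΔT+βΔS = −(1.5 × 10⁻⁴)(+4.0)+(7.2 × 10⁻⁴)(-0.29) = -8.1 × 10⁻⁴ → UNSTABLE
  132–235 m: −αΔT+βΔS = −(1.5 × 10⁻⁴)(-0.7)+(7.2 × 10⁻⁴)(+1.35) = 1.1 × 10⁻³ → stable
The 52–132 m interval has Δρ < 0: lighter water underlies denser water.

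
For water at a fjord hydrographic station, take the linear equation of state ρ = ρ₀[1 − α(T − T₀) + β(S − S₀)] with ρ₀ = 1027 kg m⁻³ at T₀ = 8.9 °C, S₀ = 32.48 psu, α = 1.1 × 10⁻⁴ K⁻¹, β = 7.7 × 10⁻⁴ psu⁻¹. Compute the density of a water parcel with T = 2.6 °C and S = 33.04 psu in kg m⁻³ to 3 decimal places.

1028.155 kg m⁻³

T − T₀ = -6.3 K, S − S₀ = +0.56 psu.
Bracket = 1 − α·(-6.3) + β·(+0.56) = 1 + (1.1242 × 10⁻³) = 1.0011242.
ρ = 1027 × 1.0011242 = 1028.155 kg m⁻³.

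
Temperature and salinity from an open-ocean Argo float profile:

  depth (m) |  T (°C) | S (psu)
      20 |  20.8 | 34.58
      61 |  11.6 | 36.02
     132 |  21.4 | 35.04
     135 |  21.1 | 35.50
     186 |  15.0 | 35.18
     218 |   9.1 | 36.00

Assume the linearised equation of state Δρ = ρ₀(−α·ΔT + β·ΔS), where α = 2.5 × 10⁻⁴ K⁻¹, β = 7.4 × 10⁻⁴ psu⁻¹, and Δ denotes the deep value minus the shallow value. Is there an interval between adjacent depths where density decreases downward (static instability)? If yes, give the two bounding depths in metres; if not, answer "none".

Evaluate Δρ/ρ₀ = −αΔT + βΔS across each adjacent pair:
  20–61 m: −αΔT+βΔS = −(2.5 × 10⁻⁴)(-9.2)+(7.4 × 10⁻⁴)(+1.44) = 3.4 × 10⁻³ → stable
  61–132 m: −αΔT+βΔS = −(2.5 × 10⁻⁴)(+9.8)+(7.4 × 10⁻⁴)(-0.98) = -3.2 × 10⁻³ → UNSTABLE
  132–135 m: −αΔT+βΔS = −(2.5 × 10⁻⁴)(-0.3)+(7.4 × 10⁻⁴)(+0.46) = 4.2 × 10⁻⁴ → stable
  135–186 m: −αΔT+βΔS = −(2.5 × 10⁻⁴)(-6.1)+(7.4 × 10⁻⁴)(-0.32) = 1.3 × 10⁻³ → stable
  186–218 m: −αΔT+βΔS = −(2.5 × 10⁻⁴)(-5.9)+(7.4 × 10⁻⁴)(+0.82) = 2.1 × 10⁻³ → stable
The 61–132 m interval has Δρ < 0: lighter water underlies denser water.

61–132 m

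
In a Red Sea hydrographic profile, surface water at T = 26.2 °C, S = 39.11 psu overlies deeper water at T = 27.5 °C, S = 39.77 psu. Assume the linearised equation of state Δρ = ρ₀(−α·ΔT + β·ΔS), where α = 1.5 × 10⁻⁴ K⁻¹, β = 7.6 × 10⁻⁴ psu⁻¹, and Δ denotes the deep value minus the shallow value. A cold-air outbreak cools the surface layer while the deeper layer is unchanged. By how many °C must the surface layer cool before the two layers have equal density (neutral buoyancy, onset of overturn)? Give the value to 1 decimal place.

Neutral buoyancy requires Δρ = 0, i.e. −α(T_deep − T_surf′) + β(S_deep − S_surf) = 0.
T_surf′ = T_deep − (β/α)·ΔS = 27.5 − (7.6 × 10⁻⁴/1.5 × 10⁻⁴)·(+0.66) = 24.156 °C.
Cooling required: 26.2 − (24.156) = 2.044 °C.

2.0 °C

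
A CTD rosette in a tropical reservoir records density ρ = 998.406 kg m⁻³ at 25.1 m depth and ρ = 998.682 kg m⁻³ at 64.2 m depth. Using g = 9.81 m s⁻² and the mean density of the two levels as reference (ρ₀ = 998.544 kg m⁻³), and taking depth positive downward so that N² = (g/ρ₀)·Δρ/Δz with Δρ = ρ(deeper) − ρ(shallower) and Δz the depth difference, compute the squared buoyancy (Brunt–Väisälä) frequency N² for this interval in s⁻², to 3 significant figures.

Δρ = 998.682 − 998.406 = 0.276 kg m⁻³ over Δz = 64.2 − 25.1 = 39.1 m.
N² = (9.81/998.544) × (0.276/39.1) = 6.9348 × 10⁻⁵ s⁻² ≈ 6.93 × 10⁻⁵ s⁻².

6.93 × 10⁻⁵ s⁻²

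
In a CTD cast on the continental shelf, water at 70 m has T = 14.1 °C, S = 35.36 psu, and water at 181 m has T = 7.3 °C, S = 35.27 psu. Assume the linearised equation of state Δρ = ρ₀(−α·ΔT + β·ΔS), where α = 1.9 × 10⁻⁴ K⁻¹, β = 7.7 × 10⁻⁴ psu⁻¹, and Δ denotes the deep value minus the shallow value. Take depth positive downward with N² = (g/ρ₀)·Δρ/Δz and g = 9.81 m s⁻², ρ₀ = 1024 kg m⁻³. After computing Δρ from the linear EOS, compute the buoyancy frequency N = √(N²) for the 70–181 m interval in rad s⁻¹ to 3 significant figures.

0.0104 rad s⁻¹

ΔT = -6.8 K, ΔS = -0.09 psu (deep − shallow).
Δρ/ρ₀ = −αΔT + βΔS = 1.292 × 10⁻³ − 6.93 × 10⁻⁵ = 1.2227 × 10⁻³, so Δρ ≈ 1.252 kg m⁻³.
N² = (g/ρ₀)·Δρ/Δz = g·(Δρ/ρ₀)/Δz = 9.81 × 1.2227 × 10⁻³ / 111 = 1.0806 × 10⁻⁴ s⁻².
N = √(1.0806 × 10⁻⁴) = 0.010395 rad s⁻¹ ≈ 0.0104 rad s⁻¹.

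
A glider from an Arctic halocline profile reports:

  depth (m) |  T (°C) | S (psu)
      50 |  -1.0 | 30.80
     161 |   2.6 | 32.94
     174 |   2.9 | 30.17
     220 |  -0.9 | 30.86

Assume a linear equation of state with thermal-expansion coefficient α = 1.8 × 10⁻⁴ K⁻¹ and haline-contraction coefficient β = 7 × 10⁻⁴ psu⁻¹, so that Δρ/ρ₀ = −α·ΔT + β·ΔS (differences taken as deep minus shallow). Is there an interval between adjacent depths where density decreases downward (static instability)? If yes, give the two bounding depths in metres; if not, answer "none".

161–174 m

Evaluate Δρ/ρ₀ = −αΔT + βΔS across each adjacent pair:
  50–161 m: −αΔT+βΔS = −(1.8 × 10⁻⁴)(+3.6)+(7 × 10⁻⁴)(+2.14) = 8.5 × 10⁻⁴ → stable
  161–174 m: −αΔT+βΔS = −(1.8 × 10⁻⁴)(+0.3)+(7 × 10⁻⁴)(-2.77) = -2.0 × 10⁻³ → UNSTABLE
  174–220 m: −αΔT+βΔS = −(1.8 × 10⁻⁴)(-3.8)+(7 × 10⁻⁴)(+0.69) = 1.2 × 10⁻³ → stable
The 161–174 m interval has Δρ < 0: lighter water underlies denser water.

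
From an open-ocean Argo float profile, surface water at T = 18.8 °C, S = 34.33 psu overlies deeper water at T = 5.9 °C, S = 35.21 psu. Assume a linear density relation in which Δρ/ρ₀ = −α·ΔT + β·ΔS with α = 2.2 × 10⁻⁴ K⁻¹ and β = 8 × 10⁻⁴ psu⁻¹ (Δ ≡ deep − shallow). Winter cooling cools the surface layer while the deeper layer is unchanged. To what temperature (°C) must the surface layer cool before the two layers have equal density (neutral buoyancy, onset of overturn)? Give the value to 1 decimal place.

Neutral buoyancy requires Δρ = 0, i.e. −α(T_deep − T_surf′) + β(S_deep − S_surf) = 0.
T_surf′ = T_deep − (β/α)·ΔS = 5.9 − (8 × 10⁻⁴/2.2 × 10⁻⁴)·(+0.88) = 2.700 °C.
Cooling required: 18.8 − (2.700) = 16.100 °C.

2.7 °C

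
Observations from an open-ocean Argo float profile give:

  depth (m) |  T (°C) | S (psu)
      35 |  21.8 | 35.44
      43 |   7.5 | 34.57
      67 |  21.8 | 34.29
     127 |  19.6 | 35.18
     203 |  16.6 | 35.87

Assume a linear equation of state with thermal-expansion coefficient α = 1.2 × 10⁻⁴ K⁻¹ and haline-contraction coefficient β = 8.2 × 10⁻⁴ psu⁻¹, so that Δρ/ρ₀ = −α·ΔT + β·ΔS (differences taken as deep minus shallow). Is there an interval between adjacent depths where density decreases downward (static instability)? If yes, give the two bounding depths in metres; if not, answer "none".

43–67 m

Evaluate Δρ/ρ₀ = −αΔT + βΔS across each adjacent pair:
  35–43 m: −αΔT+βΔS = −(1.2 × 10⁻⁴)(-14.3)+(8.2 × 10⁻⁴)(-0.87) = 1.0 × 10⁻³ → stable
  43–67 m: −αΔT+βΔS = −(1.2 × 10⁻⁴)(+14.3)+(8.2 × 10⁻⁴)(-0.28) = -1.9 × 10⁻³ → UNSTABLE
  67–127 m: −αΔT+βΔS = −(1.2 × 10⁻⁴)(-2.2)+(8.2 × 10⁻⁴)(+0.89) = 9.9 × 10⁻⁴ → stable
  127–203 m: −αΔT+βΔS = −(1.2 × 10⁻⁴)(-3.0)+(8.2 × 10⁻⁴)(+0.69) = 9.3 × 10⁻⁴ → stable
The 43–67 m interval has Δρ < 0: lighter water underlies denser water.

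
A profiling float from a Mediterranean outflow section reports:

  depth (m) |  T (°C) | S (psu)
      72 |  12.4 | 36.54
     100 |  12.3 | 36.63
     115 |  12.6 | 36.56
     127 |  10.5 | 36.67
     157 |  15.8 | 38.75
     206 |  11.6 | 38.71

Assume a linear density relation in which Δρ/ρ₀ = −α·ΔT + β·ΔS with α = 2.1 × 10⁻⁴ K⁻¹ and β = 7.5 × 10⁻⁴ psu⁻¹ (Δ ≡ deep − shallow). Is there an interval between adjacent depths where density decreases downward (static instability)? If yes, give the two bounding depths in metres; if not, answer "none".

100–115 m

Evaluate Δρ/ρ₀ = −αΔT + βΔS across each adjacent pair:
  72–100 m: −αΔT+βΔS = −(2.1 × 10⁻⁴)(-0.1)+(7.5 × 10⁻⁴)(+0.09) = 8.9 × 10⁻⁵ → stable
  100–115 m: −αΔT+βΔS = −(2.1 × 10⁻⁴)(+0.3)+(7.5 × 10⁻⁴)(-0.07) = -1.2 × 10⁻⁴ → UNSTABLE
  115–127 m: −αΔT+βΔS = −(2.1 × 10⁻⁴)(-2.1)+(7.5 × 10⁻⁴)(+0.11) = 5.2 × 10⁻⁴ → stable
  127–157 m: −αΔT+βΔS = −(2.1 × 10⁻⁴)(+5.3)+(7.5 × 10⁻⁴)(+2.08) = 4.5 × 10⁻⁴ → stable
  157–206 m: −αΔT+βΔS = −(2.1 × 10⁻⁴)(-4.2)+(7.5 × 10⁻⁴)(-0.04) = 8.5 × 10⁻⁴ → stable
The 100–115 m interval has Δρ < 0: lighter water underlies denser water.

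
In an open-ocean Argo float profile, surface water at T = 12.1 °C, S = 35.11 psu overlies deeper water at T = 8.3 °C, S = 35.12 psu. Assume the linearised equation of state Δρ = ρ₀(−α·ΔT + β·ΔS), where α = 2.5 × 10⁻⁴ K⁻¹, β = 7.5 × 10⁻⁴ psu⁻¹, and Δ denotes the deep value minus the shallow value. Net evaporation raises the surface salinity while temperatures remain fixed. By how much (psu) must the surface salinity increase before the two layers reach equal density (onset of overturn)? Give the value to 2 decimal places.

Neutral buoyancy requires −α(T_deep − T_surf) + β(S_deep − S_surf′) = 0.
S_surf′ = S_deep − (α/β)·ΔT = 35.12 − (2.5 × 10⁻⁴/7.5 × 10⁻⁴)·(-3.8) = 36.3867 psu.
Increase required: 36.3867 − 35.11 = 1.2767 psu.

1.28 psu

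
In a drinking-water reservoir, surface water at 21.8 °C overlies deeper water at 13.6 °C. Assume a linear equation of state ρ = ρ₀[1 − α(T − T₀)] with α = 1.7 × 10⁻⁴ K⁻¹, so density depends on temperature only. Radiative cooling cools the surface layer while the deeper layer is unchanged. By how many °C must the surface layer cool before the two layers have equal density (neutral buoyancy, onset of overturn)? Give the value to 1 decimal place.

8.2 °C

With temperature the only control, equal density requires T_surf′ = T_deep.
T_surf′ = 13.6 °C.
Cooling required: 21.8 − 13.6 = 8.2 °C.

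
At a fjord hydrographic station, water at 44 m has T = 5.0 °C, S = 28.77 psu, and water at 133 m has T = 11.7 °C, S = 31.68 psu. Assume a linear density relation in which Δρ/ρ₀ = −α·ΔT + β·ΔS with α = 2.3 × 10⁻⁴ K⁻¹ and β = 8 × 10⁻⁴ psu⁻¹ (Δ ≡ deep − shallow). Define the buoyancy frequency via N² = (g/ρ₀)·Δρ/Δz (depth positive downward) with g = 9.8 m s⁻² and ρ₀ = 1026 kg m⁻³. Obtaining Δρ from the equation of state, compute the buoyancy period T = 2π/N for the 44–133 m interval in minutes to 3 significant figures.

11.2 min

ΔT = +6.7 K, ΔS = +2.91 psu (deep − shallow).
Δρ/ρ₀ = −αΔT + βΔS = -1.541 × 10⁻³ + 2.328 × 10⁻³ = 7.87 × 10⁻⁴, so Δρ ≈ 0.8075 kg m⁻³.
N² = (g/ρ₀)·Δρ/Δz = g·(Δρ/ρ₀)/Δz = 9.8 × 7.87 × 10⁻⁴ / 89 = 8.6658 × 10⁻⁵ s⁻².
N = √(8.6658 × 10⁻⁵) = 9.3090 × 10⁻³ rad s⁻¹ → T = 2π/N = 674.96 s = 11.249 min ≈ 11.2 min.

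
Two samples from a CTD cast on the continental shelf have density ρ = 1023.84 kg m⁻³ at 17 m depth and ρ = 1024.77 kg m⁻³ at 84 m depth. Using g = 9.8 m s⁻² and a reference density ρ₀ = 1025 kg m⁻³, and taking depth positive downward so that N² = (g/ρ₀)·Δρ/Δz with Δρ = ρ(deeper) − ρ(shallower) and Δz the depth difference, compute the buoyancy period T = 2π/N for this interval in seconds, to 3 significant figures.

Δρ = 1024.77 − 1023.84 = 0.93 kg m⁻³ over Δz = 84 − 17 = 67 m.
N² = (9.8/1025) × (0.93/67) = 1.3271 × 10⁻⁴ s⁻².
N = √(1.3271 × 10⁻⁴) = 0.011520 rad s⁻¹, so T = 2π/N = 545.42 s ≈ 545 s.

545 s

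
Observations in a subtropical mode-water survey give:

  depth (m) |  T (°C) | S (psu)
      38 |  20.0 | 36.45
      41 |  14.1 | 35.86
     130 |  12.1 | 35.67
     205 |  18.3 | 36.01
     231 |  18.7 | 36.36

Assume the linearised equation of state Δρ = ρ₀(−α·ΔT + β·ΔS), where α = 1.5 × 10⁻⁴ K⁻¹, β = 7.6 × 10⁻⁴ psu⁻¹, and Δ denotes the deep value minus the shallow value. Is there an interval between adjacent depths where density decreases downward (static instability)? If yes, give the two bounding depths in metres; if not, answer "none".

Evaluate Δρ/ρ₀ = −αΔT + βΔS across each adjacent pair:
  38–41 m: −αΔT+βΔS = −(1.5 × 10⁻⁴)(-5.9)+(7.6 × 10⁻⁴)(-0.59) = 4.4 × 10⁻⁴ → stable
  41–130 m: −αΔT+βΔS = −(1.5 × 10⁻⁴)(-2.0)+(7.6 × 10⁻⁴)(-0.19) = 1.6 × 10⁻⁴ → stable
  130–205 m: −αΔT+βΔS = −(1.5 × 10⁻⁴)(+6.2)+(7.6 × 10⁻⁴)(+0.34) = -6.7 × 10⁻⁴ → UNSTABLE
  205–231 m: −αΔT+βΔS = −(1.5 × 10⁻⁴)(+0.4)+(7.6 × 10⁻⁴)(+0.35) = 2.1 × 10⁻⁴ → stable
The 130–205 m interval has Δρ < 0: lighter water underlies denser water.

130–205 m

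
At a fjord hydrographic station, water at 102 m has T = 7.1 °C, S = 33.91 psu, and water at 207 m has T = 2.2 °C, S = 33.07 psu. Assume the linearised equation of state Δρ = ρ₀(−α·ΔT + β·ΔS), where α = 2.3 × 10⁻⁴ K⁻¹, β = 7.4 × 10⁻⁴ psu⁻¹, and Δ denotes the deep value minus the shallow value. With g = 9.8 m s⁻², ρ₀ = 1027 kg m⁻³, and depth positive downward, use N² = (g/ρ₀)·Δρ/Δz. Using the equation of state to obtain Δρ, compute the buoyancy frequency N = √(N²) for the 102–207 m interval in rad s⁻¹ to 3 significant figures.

6.87 × 10⁻³ rad s⁻¹

ΔT = -4.9 K, ΔS = -0.84 psu (deep − shallow).
Δρ/ρ₀ = −αΔT + βΔS = 1.127 × 10⁻³ − 6.216 × 10⁻⁴ = 5.054 × 10⁻⁴, so Δρ ≈ 0.5190 kg m⁻³.
N² = (g/ρ₀)·Δρ/Δz = g·(Δρ/ρ₀)/Δz = 9.8 × 5.054 × 10⁻⁴ / 105 = 4.7171 × 10⁻⁵ s⁻².
N = √(4.7171 × 10⁻⁵) = 6.8681 × 10⁻³ rad s⁻¹ ≈ 6.87 × 10⁻³ rad s⁻¹.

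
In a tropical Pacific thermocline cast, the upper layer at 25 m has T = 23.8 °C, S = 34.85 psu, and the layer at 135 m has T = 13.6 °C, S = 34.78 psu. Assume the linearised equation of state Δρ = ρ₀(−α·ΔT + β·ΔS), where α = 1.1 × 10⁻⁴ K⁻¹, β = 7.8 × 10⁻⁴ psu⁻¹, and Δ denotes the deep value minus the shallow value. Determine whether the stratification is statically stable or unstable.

stable

ΔT = 13.6 − 23.8 = -10.2 K and ΔS = 34.78 − 34.85 = -0.07 psu (deep − shallow).
−αΔT = 1.122 × 10⁻³; βΔS = -5.46 × 10⁻⁵; sum Δρ/ρ₀ = 1.0674 × 10⁻³.
Δρ/ρ₀ > 0, so Δρ > 0: deeper water is denser → statically stable.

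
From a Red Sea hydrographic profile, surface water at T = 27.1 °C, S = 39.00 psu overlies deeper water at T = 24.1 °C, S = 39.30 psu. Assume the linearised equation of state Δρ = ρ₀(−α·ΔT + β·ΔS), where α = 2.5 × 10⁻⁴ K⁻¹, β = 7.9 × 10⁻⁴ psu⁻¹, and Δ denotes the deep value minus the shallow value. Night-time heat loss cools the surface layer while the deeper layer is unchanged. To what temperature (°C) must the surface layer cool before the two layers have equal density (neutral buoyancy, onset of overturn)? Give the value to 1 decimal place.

Neutral buoyancy requires Δρ = 0, i.e. −α(T_deep − T_surf′) + β(S_deep − S_surf) = 0.
T_surf′ = T_deep − (β/α)·ΔS = 24.1 − (7.9 × 10⁻⁴/2.5 × 10⁻⁴)·(+0.30) = 23.152 °C.
Cooling required: 27.1 − (23.152) = 3.948 °C.

23.2 °C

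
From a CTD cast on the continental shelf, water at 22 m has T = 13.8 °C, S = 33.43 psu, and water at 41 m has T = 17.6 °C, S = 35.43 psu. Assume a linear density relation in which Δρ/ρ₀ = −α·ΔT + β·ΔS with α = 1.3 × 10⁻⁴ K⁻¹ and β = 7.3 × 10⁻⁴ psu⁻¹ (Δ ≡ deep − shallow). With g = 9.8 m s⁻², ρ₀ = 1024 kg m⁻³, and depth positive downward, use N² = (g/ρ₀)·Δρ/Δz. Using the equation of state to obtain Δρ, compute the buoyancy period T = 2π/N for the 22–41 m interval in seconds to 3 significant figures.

ΔT = +3.8 K, ΔS = +2.00 psu (deep − shallow).
Δρ/ρ₀ = −αΔT + βΔS = -4.94 × 10⁻⁴ + 1.46 × 10⁻³ = 9.66 × 10⁻⁴, so Δρ ≈ 0.9892 kg m⁻³.
N² = (g/ρ₀)·Δρ/Δz = g·(Δρ/ρ₀)/Δz = 9.8 × 9.66 × 10⁻⁴ / 19 = 4.9825 × 10⁻⁴ s⁻².
N = √(4.9825 × 10⁻⁴) = 0.022322 rad s⁻¹ → T = 2π/N = 281.48 s ≈ 281 s.

281 s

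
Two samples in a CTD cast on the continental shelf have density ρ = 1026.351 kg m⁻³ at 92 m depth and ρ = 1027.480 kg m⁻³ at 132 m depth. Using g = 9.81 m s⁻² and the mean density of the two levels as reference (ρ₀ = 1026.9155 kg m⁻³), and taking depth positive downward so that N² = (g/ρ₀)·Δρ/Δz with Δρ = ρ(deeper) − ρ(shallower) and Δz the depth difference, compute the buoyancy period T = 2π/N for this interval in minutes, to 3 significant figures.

Δρ = 1027.480 − 1026.351 = 1.129 kg m⁻³ over Δz = 132 − 92 = 40 m.
N² = (9.81/1026.9155) × (1.129/40) = 2.6963 × 10⁻⁴ s⁻².
N = √(2.6963 × 10⁻⁴) = 0.016420 rad s⁻¹, so T = 2π/N = 382.65 s = 6.3775 min ≈ 6.38 min.

6.38 min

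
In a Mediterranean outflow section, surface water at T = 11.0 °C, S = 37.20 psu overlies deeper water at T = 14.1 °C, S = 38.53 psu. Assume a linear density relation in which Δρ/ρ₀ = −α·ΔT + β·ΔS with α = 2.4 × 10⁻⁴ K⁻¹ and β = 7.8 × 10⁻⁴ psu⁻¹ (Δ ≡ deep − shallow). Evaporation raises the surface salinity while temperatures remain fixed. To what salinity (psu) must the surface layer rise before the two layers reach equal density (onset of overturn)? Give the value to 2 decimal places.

Neutral buoyancy requires −α(T_deep − T_surf) + β(S_deep − S_surf′) = 0.
S_surf′ = S_deep − (α/β)·ΔT = 38.53 − (2.4 × 10⁻⁴/7.8 × 10⁻⁴)·(+3.1) = 37.5762 psu.
Increase required: 37.5762 − 37.20 = 0.3762 psu.

37.58 psu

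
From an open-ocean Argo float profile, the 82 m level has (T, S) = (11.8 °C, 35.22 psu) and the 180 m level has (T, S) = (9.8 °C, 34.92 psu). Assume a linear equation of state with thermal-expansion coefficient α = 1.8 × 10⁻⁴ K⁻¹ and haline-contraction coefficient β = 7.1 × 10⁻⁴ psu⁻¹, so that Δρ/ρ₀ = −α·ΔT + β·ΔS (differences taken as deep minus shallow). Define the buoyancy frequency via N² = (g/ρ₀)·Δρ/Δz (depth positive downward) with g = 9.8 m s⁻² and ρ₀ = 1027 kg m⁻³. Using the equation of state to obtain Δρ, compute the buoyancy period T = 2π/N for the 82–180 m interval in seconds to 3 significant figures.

ΔT = -2.0 K, ΔS = -0.30 psu (deep − shallow).
Δρ/ρ₀ = −αΔT + βΔS = 3.60 × 10⁻⁴ − 2.13 × 10⁻⁴ = 1.47 × 10⁻⁴, so Δρ ≈ 0.1510 kg m⁻³.
N² = (g/ρ₀)·Δρ/Δz = g·(Δρ/ρ₀)/Δz = 9.8 × 1.47 × 10⁻⁴ / 98 = 1.4700 × 10⁻⁵ s⁻².
N = √(1.4700 × 10⁻⁵) = 3.8341 × 10⁻³ rad s⁻¹ → T = 2π/N = 1.6388 × 10³ s ≈ 1.64 × 10³ s.

1.64 × 10³ s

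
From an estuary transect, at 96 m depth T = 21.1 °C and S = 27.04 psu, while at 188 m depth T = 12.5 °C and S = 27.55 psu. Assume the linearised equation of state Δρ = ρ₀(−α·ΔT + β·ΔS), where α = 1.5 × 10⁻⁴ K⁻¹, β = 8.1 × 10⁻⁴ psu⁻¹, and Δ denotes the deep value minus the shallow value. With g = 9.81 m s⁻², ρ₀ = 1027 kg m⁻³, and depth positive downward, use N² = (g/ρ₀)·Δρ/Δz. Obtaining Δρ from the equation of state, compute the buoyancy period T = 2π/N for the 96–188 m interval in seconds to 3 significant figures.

ΔT = -8.6 K, ΔS = +0.51 psu (deep − shallow).
Δρ/ρ₀ = −αΔT + βΔS = 1.29 × 10⁻³ + 4.131 × 10⁻⁴ = 1.7031 × 10⁻³, so Δρ ≈ 1.749 kg m⁻³.
N² = (g/ρ₀)·Δρ/Δz = g·(Δρ/ρ₀)/Δz = 9.81 × 1.7031 × 10⁻³ / 92 = 1.8160 × 10⁻⁴ s⁻².
N = √(1.8160 × 10⁻⁴) = 0.013476 rad s⁻¹ → T = 2π/N = 466.25 s ≈ 466 s.

466 s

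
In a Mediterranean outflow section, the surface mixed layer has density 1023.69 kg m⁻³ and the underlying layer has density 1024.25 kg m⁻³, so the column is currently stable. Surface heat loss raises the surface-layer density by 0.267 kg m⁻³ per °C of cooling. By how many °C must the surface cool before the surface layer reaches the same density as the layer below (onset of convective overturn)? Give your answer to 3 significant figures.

2.10 °C

Density deficit of the surface layer: 1024.25 − 1023.69 = 0.56 kg m⁻³.
Required change = 0.56 / 0.267 = 2.10 °C.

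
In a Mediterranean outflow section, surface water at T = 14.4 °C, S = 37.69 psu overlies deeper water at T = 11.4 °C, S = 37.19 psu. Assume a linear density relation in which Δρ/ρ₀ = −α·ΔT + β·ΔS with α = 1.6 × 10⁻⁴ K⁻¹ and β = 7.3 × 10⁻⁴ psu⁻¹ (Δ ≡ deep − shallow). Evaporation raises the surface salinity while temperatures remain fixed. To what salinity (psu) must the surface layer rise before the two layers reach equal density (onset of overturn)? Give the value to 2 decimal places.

Neutral buoyancy requires −α(T_deep − T_surf) + β(S_deep − S_surf′) = 0.
S_surf′ = S_deep − (α/β)·ΔT = 37.19 − (1.6 × 10⁻⁴/7.3 × 10⁻⁴)·(-3.0) = 37.8475 psu.
Increase required: 37.8475 − 37.69 = 0.1575 psu.

37.85 psu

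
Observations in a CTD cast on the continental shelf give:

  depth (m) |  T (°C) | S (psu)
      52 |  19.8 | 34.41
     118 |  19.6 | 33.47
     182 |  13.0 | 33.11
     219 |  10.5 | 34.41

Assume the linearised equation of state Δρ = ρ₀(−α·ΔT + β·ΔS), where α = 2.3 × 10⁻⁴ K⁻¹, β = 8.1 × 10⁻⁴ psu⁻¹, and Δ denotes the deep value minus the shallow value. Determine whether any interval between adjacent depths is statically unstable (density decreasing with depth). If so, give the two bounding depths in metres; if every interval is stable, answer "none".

Evaluate Δρ/ρ₀ = −αΔT + βΔS across each adjacent pair:
  52–118 m: −αΔT+βΔS = −(2.3 × 10⁻⁴)(-0.2)+(8.1 × 10⁻⁴)(-0.94) = -7.2 × 10⁻⁴ → UNSTABLE
  118–182 m: −αΔT+βΔS = −(2.3 × 10⁻⁴)(-6.6)+(8.1 × 10⁻⁴)(-0.36) = 1.2 × 10⁻³ → stable
  182–219 m: −αΔT+βΔS = −(2.3 × 10⁻⁴)(-2.5)+(8.1 × 10⁻⁴)(+1.30) = 1.6 × 10⁻³ → stable
The 52–118 m interval has Δρ < 0: lighter water underlies denser water.

52–118 m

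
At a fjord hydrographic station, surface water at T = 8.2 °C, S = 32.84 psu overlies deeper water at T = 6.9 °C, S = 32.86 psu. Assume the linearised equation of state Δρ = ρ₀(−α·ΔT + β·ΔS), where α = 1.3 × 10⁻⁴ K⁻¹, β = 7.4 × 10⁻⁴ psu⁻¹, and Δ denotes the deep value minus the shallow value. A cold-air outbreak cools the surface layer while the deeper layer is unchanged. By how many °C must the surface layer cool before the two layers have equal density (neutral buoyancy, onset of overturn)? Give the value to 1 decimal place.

1.4 °C

Neutral buoyancy requires Δρ = 0, i.e. −α(T_deep − T_surf′) + β(S_deep − S_surf) = 0.
T_surf′ = T_deep − (β/α)·ΔS = 6.9 − (7.4 × 10⁻⁴/1.3 × 10⁻⁴)·(+0.02) = 6.786 °C.
Cooling required: 8.2 − (6.786) = 1.414 °C.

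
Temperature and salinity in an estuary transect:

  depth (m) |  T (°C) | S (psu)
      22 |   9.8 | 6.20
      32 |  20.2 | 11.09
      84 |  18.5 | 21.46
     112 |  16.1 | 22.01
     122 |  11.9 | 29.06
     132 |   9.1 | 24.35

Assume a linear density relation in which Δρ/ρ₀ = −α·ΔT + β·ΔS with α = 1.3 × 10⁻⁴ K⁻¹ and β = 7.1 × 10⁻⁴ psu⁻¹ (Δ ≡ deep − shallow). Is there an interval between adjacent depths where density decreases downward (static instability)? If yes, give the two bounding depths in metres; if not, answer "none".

122–132 m

Evaluate Δρ/ρ₀ = −αΔT + βΔS across each adjacent pair:
  22–32 m: −αΔT+βΔS = −(1.3 × 10⁻⁴)(+10.4)+(7.1 × 10⁻⁴)(+4.89) = 2.1 × 10⁻³ → stable
  32–84 m: −αΔT+βΔS = −(1.3 × 10⁻⁴)(-1.7)+(7.1 × 10⁻⁴)(+10.37) = 7.6 × 10⁻³ → stable
  84–112 m: −αΔT+βΔS = −(1.3 × 10⁻⁴)(-2.4)+(7.1 × 10⁻⁴)(+0.55) = 7.0 × 10⁻⁴ → stable
  112–122 m: −αΔT+βΔS = −(1.3 × 10⁻⁴)(-4.2)+(7.1 × 10⁻⁴)(+7.05) = 5.6 × 10⁻³ → stable
  122–132 m: −αΔT+βΔS = −(1.3 × 10⁻⁴)(-2.8)+(7.1 × 10⁻⁴)(-4.71) = -3.0 × 10⁻³ → UNSTABLE
The 122–132 m interval has Δρ < 0: lighter water underlies denser water.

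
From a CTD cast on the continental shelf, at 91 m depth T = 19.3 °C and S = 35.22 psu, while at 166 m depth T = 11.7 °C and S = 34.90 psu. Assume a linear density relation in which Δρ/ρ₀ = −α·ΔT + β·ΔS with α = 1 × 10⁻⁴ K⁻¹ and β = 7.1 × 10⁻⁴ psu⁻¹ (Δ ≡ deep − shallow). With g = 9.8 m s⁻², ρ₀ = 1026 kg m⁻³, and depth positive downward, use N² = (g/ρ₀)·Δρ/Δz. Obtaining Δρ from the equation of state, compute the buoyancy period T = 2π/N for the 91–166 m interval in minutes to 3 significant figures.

ΔT = -7.6 K, ΔS = -0.32 psu (deep − shallow).
Δρ/ρ₀ = −αΔT + βΔS = 7.60 × 10⁻⁴ − 2.272 × 10⁻⁴ = 5.328 × 10⁻⁴, so Δρ ≈ 0.5467 kg m⁻³.
N² = (g/ρ₀)·Δρ/Δz = g·(Δρ/ρ₀)/Δz = 9.8 × 5.328 × 10⁻⁴ / 75 = 6.9619 × 10⁻⁵ s⁻².
N = √(6.9619 × 10⁻⁵) = 8.3438 × 10⁻³ rad s⁻¹ → T = 2π/N = 753.04 s = 12.551 min ≈ 12.6 min.

12.6 min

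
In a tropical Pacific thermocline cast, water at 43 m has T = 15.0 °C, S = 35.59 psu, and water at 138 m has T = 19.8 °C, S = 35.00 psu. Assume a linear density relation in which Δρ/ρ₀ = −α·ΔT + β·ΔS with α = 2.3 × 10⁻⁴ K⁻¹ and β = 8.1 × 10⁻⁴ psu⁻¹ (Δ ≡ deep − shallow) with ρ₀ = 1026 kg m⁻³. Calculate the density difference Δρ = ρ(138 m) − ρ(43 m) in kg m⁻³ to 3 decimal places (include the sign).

ΔT = +4.8 K, ΔS = -0.59 psu (deep − shallow).
Δρ/ρ₀ = −(2.3 × 10⁻⁴)(+4.8) + (8.1 × 10⁻⁴)(-0.59) = -1.5819 × 10⁻³.
Δρ = 1026 × (-1.5819 × 10⁻³) = -1.623 kg m⁻³.
Negative Δρ: lighter below, statically unstable.

-1.623 kg m⁻³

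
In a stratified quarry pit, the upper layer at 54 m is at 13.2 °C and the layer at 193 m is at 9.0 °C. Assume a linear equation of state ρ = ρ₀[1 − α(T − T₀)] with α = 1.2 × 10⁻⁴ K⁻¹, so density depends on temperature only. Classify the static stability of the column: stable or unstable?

stable

ΔT = 9.0 − 13.2 = -4.2 K, so Δρ/ρ₀ = −αΔT = 5.04 × 10⁻⁴.
Δρ/ρ₀ > 0, so Δρ > 0: deeper water is denser → statically stable.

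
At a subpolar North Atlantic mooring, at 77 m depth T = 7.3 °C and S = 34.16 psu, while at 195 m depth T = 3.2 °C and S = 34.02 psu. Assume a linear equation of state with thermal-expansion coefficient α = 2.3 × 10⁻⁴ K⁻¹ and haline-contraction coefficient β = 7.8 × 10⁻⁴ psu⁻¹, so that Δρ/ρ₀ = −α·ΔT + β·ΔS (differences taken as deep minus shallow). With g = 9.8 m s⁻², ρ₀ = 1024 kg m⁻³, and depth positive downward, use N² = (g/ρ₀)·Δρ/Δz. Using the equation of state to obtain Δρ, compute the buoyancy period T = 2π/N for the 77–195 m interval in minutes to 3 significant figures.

12.6 min

ΔT = -4.1 K, ΔS = -0.14 psu (deep − shallow).
Δρ/ρ₀ = −αΔT + βΔS = 9.43 × 10⁻⁴ − 1.092 × 10⁻⁴ = 8.338 × 10⁻⁴, so Δρ ≈ 0.8538 kg m⁻³.
N² = (g/ρ₀)·Δρ/Δz = g·(Δρ/ρ₀)/Δz = 9.8 × 8.338 × 10⁻⁴ / 118 = 6.9248 × 10⁻⁵ s⁻².
N = √(6.9248 × 10⁻⁵) = 8.3215 × 10⁻³ rad s⁻¹ → T = 2π/N = 755.05 s = 12.584 min ≈ 12.6 min.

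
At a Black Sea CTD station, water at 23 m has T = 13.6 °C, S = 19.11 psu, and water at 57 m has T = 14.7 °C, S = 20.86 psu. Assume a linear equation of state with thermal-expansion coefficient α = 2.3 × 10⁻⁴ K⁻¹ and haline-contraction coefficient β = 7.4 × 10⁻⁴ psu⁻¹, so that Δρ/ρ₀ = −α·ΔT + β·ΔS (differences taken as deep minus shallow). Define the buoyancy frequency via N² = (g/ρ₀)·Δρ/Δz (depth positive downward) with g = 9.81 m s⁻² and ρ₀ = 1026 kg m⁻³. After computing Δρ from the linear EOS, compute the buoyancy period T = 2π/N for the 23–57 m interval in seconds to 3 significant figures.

ΔT = +1.1 K, ΔS = +1.75 psu (deep − shallow).
Δρ/ρ₀ = −αΔT + βΔS = -2.53 × 10⁻⁴ + 1.295 × 10⁻³ = 1.042 × 10⁻³, so Δρ ≈ 1.069 kg m⁻³.
N² = (g/ρ₀)·Δρ/Δz = g·(Δρ/ρ₀)/Δz = 9.81 × 1.042 × 10⁻³ / 34 = 3.0065 × 10⁻⁴ s⁻².
N = √(3.0065 × 10⁻⁴) = 0.017339 rad s⁻¹ → T = 2π/N = 362.37 s ≈ 362 s.

362 s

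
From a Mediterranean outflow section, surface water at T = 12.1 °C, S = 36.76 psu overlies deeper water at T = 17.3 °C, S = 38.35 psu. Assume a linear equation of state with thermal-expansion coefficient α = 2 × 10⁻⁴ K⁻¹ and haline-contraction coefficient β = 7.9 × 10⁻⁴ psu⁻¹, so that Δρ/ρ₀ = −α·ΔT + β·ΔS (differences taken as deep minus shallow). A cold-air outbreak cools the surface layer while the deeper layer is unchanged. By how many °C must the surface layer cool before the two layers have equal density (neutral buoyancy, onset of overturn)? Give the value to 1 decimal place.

Neutral buoyancy requires Δρ = 0, i.e. −α(T_deep − T_surf′) + β(S_deep − S_surf) = 0.
T_surf′ = T_deep − (β/α)·ΔS = 17.3 − (7.9 × 10⁻⁴/2 × 10⁻⁴)·(+1.59) = 11.020 °C.
Cooling required: 12.1 − (11.020) = 1.080 °C.

1.1 °C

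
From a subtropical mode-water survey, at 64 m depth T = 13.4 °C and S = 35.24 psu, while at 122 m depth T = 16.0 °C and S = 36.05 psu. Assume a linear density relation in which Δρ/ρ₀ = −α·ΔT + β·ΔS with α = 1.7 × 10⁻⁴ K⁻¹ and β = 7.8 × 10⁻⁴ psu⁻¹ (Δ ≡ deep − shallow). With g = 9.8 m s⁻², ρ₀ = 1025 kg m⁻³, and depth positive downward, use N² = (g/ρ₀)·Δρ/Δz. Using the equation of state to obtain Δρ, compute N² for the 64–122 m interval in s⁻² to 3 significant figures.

3.21 × 10⁻⁵ s⁻²

ΔT = +2.6 K, ΔS = +0.81 psu (deep − shallow).
Δρ/ρ₀ = −αΔT + βΔS = -4.42 × 10⁻⁴ + 6.318 × 10⁻⁴ = 1.898 × 10⁻⁴, so Δρ ≈ 0.1945 kg m⁻³.
N² = (g/ρ₀)·Δρ/Δz = g·(Δρ/ρ₀)/Δz = 9.8 × 1.898 × 10⁻⁴ / 58 = 3.2070 × 10⁻⁵ s⁻² ≈ 3.21 × 10⁻⁵ s⁻².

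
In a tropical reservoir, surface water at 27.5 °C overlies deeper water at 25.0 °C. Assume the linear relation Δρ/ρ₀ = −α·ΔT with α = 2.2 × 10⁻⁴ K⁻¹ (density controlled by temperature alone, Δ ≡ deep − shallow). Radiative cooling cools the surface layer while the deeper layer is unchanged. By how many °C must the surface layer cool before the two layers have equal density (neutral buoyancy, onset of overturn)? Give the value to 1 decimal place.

2.5 °C

With temperature the only control, equal density requires T_surf′ = T_deep.
T_surf′ = 25.0 °C.
Cooling required: 27.5 − 25.0 = 2.5 °C.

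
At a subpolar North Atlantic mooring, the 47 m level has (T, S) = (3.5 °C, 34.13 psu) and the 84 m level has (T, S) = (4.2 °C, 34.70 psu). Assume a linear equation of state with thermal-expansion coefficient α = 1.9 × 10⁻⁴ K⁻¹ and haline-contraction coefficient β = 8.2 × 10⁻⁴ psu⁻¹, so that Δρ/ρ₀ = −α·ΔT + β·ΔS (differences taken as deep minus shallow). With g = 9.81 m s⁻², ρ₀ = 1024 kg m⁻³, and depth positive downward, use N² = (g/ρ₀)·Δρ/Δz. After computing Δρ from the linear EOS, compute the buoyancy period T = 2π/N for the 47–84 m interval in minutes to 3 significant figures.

ΔT = +0.7 K, ΔS = +0.57 psu (deep − shallow).
Δρ/ρ₀ = −αΔT + βΔS = -1.33 × 10⁻⁴ + 4.674 × 10⁻⁴ = 3.344 × 10⁻⁴, so Δρ ≈ 0.3424 kg m⁻³.
N² = (g/ρ₀)·Δρ/Δz = g·(Δρ/ρ₀)/Δz = 9.81 × 3.344 × 10⁻⁴ / 37 = 8.8661 × 10⁻⁵ s⁻².
N = √(8.8661 × 10⁻⁵) = 9.4160 × 10⁻³ rad s⁻¹ → T = 2π/N = 667.29 s = 11.121 min ≈ 11.1 min.

11.1 min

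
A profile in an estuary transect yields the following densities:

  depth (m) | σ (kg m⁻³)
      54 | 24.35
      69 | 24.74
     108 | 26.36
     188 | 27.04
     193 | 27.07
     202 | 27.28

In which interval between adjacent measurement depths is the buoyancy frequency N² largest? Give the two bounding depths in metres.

Compute the density gradient over each adjacent pair:
  54–69 m: Δρ/Δz = 0.39/15 = 0.026 kg m⁻⁴
  69–108 m: Δρ/Δz = 1.62/39 = 0.042 kg m⁻⁴
  108–188 m: Δρ/Δz = 0.68/80 = 8.5 × 10⁻³ kg m⁻⁴
  188–193 m: Δρ/Δz = 0.03/5 = 6.0 × 10⁻³ kg m⁻⁴
  193–202 m: Δρ/Δz = 0.21/9 = 0.023 kg m⁻⁴
The largest gradient is in the 69–108 m interval — the pycnocline.

69–108 m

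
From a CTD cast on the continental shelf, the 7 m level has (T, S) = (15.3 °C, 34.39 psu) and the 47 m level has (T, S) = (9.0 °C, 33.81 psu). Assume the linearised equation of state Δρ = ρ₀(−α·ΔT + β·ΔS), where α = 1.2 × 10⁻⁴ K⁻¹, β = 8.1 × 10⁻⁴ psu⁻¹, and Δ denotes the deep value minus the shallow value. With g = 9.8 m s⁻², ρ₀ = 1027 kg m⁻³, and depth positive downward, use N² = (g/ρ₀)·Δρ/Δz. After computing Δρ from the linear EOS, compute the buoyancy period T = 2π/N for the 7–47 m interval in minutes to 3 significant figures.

12.5 min

ΔT = -6.3 K, ΔS = -0.58 psu (deep − shallow).
Δρ/ρ₀ = −αΔT + βΔS = 7.56 × 10⁻⁴ − 4.698 × 10⁻⁴ = 2.862 × 10⁻⁴, so Δρ ≈ 0.2939 kg m⁻³.
N² = (g/ρ₀)·Δρ/Δz = g·(Δρ/ρ₀)/Δz = 9.8 × 2.862 × 10⁻⁴ / 40 = 7.0119 × 10⁻⁵ s⁻².
N = √(7.0119 × 10⁻⁵) = 8.3737 × 10⁻³ rad s⁻¹ → T = 2π/N = 750.35 s = 12.506 min ≈ 12.5 min.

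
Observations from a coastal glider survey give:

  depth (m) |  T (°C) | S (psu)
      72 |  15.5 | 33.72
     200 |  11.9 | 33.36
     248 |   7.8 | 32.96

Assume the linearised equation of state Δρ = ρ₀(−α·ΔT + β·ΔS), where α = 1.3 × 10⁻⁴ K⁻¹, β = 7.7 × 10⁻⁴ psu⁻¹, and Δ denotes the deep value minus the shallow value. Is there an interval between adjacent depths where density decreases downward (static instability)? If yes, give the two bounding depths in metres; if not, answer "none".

none

Evaluate Δρ/ρ₀ = −αΔT + βΔS across each adjacent pair:
  72–200 m: −αΔT+βΔS = −(1.3 × 10⁻⁴)(-3.6)+(7.7 × 10⁻⁴)(-0.36) = 1.9 × 10⁻⁴ → stable
  200–248 m: −αΔT+βΔS = −(1.3 × 10⁻⁴)(-4.1)+(7.7 × 10⁻⁴)(-0.40) = 2.2 × 10⁻⁴ → stable
Every interval has Δρ > 0: the column is stably stratified throughout.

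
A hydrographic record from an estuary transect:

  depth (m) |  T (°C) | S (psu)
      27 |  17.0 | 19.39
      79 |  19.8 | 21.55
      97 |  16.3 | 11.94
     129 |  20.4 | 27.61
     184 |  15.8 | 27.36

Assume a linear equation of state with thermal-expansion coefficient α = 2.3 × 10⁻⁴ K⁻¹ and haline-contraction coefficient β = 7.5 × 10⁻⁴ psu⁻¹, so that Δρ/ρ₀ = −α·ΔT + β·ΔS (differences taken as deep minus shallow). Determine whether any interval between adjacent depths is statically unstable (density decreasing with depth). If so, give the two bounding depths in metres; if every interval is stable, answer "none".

Evaluate Δρ/ρ₀ = −αΔT + βΔS across each adjacent pair:
  27–79 m: −αΔT+βΔS = −(2.3 × 10⁻⁴)(+2.8)+(7.5 × 10⁻⁴)(+2.16) = 9.8 × 10⁻⁴ → stable
  79–97 m: −αΔT+βΔS = −(2.3 × 10⁻⁴)(-3.5)+(7.5 × 10⁻⁴)(-9.61) = -6.4 × 10⁻³ → UNSTABLE
  97–129 m: −αΔT+βΔS = −(2.3 × 10⁻⁴)(+4.1)+(7.5 × 10⁻⁴)(+15.67) = 0.011 → stable
  129–184 m: −αΔT+βΔS = −(2.3 × 10⁻⁴)(-4.6)+(7.5 × 10⁻⁴)(-0.25) = 8.7 × 10⁻⁴ → stable
The 79–97 m interval has Δρ < 0: lighter water underlies denser water.

79–97 m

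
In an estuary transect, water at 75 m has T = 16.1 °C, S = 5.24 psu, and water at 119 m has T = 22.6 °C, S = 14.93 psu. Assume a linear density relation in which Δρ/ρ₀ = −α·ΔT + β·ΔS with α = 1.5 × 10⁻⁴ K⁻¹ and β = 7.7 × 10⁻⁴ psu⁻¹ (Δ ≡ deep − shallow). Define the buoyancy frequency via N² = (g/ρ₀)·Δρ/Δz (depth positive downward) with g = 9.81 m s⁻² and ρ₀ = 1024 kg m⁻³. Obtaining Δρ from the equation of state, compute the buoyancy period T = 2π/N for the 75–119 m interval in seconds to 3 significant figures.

165 s

ΔT = +6.5 K, ΔS = +9.69 psu (deep − shallow).
Δρ/ρ₀ = −αΔT + βΔS = -9.75 × 10⁻⁴ + 7.4613 × 10⁻³ = 6.4863 × 10⁻³, so Δρ ≈ 6.642 kg m⁻³.
N² = (g/ρ₀)·Δρ/Δz = g·(Δρ/ρ₀)/Δz = 9.81 × 6.4863 × 10⁻³ / 44 = 1.4462 × 10⁻³ s⁻².
N = √(1.4462 × 10⁻³) = 0.038029 rad s⁻¹ → T = 2π/N = 165.22 s ≈ 165 s.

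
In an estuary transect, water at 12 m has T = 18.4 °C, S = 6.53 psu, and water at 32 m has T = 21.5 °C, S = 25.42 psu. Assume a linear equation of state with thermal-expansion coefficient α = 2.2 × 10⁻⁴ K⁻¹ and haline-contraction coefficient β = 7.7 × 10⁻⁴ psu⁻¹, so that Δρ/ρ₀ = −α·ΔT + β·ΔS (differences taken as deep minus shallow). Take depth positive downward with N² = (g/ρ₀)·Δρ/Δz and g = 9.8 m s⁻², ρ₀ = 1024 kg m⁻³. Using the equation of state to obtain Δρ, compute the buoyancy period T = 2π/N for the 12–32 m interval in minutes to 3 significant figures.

ΔT = +3.1 K, ΔS = +18.89 psu (deep − shallow).
Δρ/ρ₀ = −αΔT + βΔS = -6.82 × 10⁻⁴ + 0.0145453 = 0.0138633, so Δρ ≈ 14.20 kg m⁻³.
N² = (g/ρ₀)·Δρ/Δz = g·(Δρ/ρ₀)/Δz = 9.8 × 0.0138633 / 20 = 6.7930 × 10⁻³ s⁻².
N = √(6.7930 × 10⁻³) = 0.082420 rad s⁻¹ → T = 2π/N = 76.234 s = 1.2706 min ≈ 1.27 min.

1.27 min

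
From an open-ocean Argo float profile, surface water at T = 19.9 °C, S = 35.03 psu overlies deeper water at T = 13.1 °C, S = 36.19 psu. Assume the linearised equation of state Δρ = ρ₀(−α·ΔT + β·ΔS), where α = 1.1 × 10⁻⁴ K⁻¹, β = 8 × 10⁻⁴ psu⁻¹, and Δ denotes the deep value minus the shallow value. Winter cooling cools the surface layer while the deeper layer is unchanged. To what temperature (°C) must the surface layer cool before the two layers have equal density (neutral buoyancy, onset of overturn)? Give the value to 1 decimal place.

4.7 °C

Neutral buoyancy requires Δρ = 0, i.e. −α(T_deep − T_surf′) + β(S_deep − S_surf) = 0.
T_surf′ = T_deep − (β/α)·ΔS = 13.1 − (8 × 10⁻⁴/1.1 × 10⁻⁴)·(+1.16) = 4.664 °C.
Cooling required: 19.9 − (4.664) = 15.236 °C.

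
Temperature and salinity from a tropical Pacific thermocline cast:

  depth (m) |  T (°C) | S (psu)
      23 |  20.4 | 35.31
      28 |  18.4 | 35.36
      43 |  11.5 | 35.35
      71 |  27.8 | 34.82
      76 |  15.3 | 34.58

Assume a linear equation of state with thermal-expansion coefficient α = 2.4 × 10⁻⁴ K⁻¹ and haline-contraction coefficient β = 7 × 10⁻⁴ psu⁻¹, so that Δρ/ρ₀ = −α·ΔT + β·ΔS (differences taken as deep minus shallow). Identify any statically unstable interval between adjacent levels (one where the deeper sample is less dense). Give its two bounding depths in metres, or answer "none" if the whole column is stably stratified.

Evaluate Δρ/ρ₀ = −αΔT + βΔS across each adjacent pair:
  23–28 m: −αΔT+βΔS = −(2.4 × 10⁻⁴)(-2.0)+(7 × 10⁻⁴)(+0.05) = 5.2 × 10⁻⁴ → stable
  28–43 m: −αΔT+βΔS = −(2.4 × 10⁻⁴)(-6.9)+(7 × 10⁻⁴)(-0.01) = 1.6 × 10⁻³ → stable
  43–71 m: −αΔT+βΔS = −(2.4 × 10⁻⁴)(+16.3)+(7 × 10⁻⁴)(-0.53) = -4.3 × 10⁻³ → UNSTABLE
  71–76 m: −αΔT+βΔS = −(2.4 × 10⁻⁴)(-12.5)+(7 × 10⁻⁴)(-0.24) = 2.8 × 10⁻³ → stable
The 43–71 m interval has Δρ < 0: lighter water underlies denser water.

43–71 m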